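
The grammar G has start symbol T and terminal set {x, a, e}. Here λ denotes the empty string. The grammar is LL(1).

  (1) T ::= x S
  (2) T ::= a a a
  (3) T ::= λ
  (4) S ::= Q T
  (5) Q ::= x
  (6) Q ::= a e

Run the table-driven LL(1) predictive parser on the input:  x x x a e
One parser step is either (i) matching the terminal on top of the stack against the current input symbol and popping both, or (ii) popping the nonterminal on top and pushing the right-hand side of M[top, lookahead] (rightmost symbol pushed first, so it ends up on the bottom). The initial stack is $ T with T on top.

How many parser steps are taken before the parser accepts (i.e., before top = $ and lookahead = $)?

step 1: stack=$ T  input=x x x a e $  — expand T ::= x S
step 2: stack=$ S x  input=x x x a e $  — match x
step 3: stack=$ S  input=x x a e $  — expand S ::= Q T
step 4: stack=$ T Q  input=x x a e $  — expand Q ::= x
step 5: stack=$ T x  input=x x a e $  — match x
step 6: stack=$ T  input=x a e $  — expand T ::= x S
step 7: stack=$ S x  input=x a e $  — match x
step 8: stack=$ S  input=a e $  — expand S ::= Q T
step 9: stack=$ T Q  input=a e $  — expand Q ::= a e
step 10: stack=$ T e a  input=a e $  — match a
step 11: stack=$ T e  input=e $  — match e
step 12: stack=$ T  input=$  — expand T ::= λ
Accept reached after 12 steps.

12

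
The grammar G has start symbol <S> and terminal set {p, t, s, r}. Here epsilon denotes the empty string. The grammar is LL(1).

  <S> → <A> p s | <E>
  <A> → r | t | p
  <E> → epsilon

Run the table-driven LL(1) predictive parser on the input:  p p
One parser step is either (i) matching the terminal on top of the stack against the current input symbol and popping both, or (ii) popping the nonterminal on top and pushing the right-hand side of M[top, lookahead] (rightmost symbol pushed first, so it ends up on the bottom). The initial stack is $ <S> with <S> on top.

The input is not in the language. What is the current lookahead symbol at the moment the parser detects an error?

$

     Stack      Input  Action
  1  $ <S>      p p $  expand <S> → <A> p s
  2  $ s p <A>  p p $  expand <A> → p
  3  $ s p p    p p $  match p
  4  $ s p      p $    match p
  5  $ s        $      error: top is terminal s but lookahead is $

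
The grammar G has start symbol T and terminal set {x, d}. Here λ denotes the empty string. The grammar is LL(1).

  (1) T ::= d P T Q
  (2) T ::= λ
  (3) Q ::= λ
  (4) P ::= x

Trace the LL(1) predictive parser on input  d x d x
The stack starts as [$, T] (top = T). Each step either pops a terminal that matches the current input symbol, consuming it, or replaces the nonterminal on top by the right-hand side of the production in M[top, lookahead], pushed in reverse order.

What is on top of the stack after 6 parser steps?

P

step 1: stack=$ T  input=d x d x $  — expand T ::= d P T Q
step 2: stack=$ Q T P d  input=d x d x $  — match d
step 3: stack=$ Q T P  input=x d x $  — expand P ::= x
step 4: stack=$ Q T x  input=x d x $  — match x
step 5: stack=$ Q T  input=d x $  — expand T ::= d P T Q
step 6: stack=$ Q Q T P d  input=d x $  — match d
Stack after step 6: $ Q Q T P (top = P).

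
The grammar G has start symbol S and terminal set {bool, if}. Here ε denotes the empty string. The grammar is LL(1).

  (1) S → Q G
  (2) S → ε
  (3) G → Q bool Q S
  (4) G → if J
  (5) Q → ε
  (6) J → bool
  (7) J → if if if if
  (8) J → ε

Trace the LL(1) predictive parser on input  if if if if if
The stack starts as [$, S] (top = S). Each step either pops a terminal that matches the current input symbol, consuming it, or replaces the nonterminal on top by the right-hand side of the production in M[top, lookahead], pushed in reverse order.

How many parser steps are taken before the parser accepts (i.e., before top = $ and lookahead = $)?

9

step 1: stack=$ S  input=if if if if if $  — expand S → Q G
step 2: stack=$ G Q  input=if if if if if $  — expand Q → ε
step 3: stack=$ G  input=if if if if if $  — expand G → if J
step 4: stack=$ J if  input=if if if if if $  — match if
step 5: stack=$ J  input=if if if if $  — expand J → if if if if
step 6: stack=$ if if if if  input=if if if if $  — match if
step 7: stack=$ if if if  input=if if if $  — match if
step 8: stack=$ if if  input=if if $  — match if
step 9: stack=$ if  input=if $  — match if
Accept reached after 9 steps.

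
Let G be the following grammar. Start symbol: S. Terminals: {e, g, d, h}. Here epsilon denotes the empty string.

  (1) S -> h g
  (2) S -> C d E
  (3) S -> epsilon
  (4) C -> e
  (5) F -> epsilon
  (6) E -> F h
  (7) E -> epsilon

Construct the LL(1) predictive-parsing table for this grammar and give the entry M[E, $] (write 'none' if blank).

FIRST(C) = {e}
FIRST(F) = {epsilon}
FIRST(S) = {epsilon, e, h}  (via C d E)
FIRST(E) = {epsilon, h}  (via F h)
FOLLOW(S) includes $ since S is the start symbol.
FOLLOW(S): S appears on no right-hand side. Thus FOLLOW(S) = {$}.
FOLLOW(E): in S->C d E, the suffix after E is empty, so FOLLOW(E) ⊇ FOLLOW(S) = {$}. Thus FOLLOW(E) = {$}.
For E -> F h: FIRST(F h) = {h}, so it goes in M[E, t] for t ∈ {h}.
For E -> epsilon: FIRST(epsilon) = {epsilon}, so it goes in M[E, t] for t ∈ {}; since epsilon ∈ FIRST, also for every t ∈ FOLLOW(E) = {$}.

E -> epsilon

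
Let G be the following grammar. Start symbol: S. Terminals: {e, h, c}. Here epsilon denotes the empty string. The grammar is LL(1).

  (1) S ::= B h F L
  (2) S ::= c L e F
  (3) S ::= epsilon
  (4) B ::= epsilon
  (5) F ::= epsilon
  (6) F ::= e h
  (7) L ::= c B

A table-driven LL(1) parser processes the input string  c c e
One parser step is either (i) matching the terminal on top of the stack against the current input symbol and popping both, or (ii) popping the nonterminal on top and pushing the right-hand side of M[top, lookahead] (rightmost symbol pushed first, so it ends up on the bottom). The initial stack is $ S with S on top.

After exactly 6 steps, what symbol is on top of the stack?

F

     Stack      Input    Action
  1  $ S        c c e $  expand S ::= c L e F
  2  $ F e L c  c c e $  match c
  3  $ F e L    c e $    expand L ::= c B
  4  $ F e B c  c e $    match c
  5  $ F e B    e $      expand B ::= epsilon
  6  $ F e      e $      match e
Stack after step 6: $ F (top = F).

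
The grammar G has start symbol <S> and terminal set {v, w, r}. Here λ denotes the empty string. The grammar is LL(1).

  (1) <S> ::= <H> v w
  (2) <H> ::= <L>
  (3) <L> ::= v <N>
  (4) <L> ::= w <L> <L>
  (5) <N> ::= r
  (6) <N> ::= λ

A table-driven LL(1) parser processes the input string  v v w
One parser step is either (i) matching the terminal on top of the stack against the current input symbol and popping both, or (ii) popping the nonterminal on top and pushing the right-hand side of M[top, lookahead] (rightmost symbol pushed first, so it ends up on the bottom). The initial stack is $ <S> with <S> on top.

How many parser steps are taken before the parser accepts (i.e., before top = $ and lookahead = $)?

7

step 1: stack=$ <S>  input=v v w $  — expand <S> ::= <H> v w
step 2: stack=$ w v <H>  input=v v w $  — expand <H> ::= <L>
step 3: stack=$ w v <L>  input=v v w $  — expand <L> ::= v <N>
step 4: stack=$ w v <N> v  input=v v w $  — match v
step 5: stack=$ w v <N>  input=v w $  — expand <N> ::= λ
step 6: stack=$ w v  input=v w $  — match v
step 7: stack=$ w  input=w $  — match w
Accept reached after 7 steps.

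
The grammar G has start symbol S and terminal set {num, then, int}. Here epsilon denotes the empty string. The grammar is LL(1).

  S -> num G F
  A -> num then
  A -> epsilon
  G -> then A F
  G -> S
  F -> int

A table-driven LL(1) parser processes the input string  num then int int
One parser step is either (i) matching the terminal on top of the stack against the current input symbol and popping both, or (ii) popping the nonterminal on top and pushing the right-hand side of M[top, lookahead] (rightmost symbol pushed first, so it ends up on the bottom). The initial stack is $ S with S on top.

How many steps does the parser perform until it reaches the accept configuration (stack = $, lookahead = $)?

9

step 1: stack=$ S  input=num then int int $  — expand S -> num G F
step 2: stack=$ F G num  input=num then int int $  — match num
step 3: stack=$ F G  input=then int int $  — expand G -> then A F
step 4: stack=$ F F A then  input=then int int $  — match then
step 5: stack=$ F F A  input=int int $  — expand A -> epsilon
step 6: stack=$ F F  input=int int $  — expand F -> int
step 7: stack=$ F int  input=int int $  — match int
step 8: stack=$ F  input=int $  — expand F -> int
step 9: stack=$ int  input=int $  — match int
Accept reached after 9 steps.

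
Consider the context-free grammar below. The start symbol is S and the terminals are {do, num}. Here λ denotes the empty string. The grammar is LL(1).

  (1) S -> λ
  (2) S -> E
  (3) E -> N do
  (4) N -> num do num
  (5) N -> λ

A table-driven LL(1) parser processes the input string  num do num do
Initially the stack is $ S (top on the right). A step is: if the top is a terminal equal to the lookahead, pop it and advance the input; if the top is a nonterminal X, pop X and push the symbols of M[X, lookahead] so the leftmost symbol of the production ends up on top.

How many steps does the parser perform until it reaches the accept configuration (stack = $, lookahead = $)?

step 1: stack=$ S  input=num do num do $  — expand S -> E
step 2: stack=$ E  input=num do num do $  — expand E -> N do
step 3: stack=$ do N  input=num do num do $  — expand N -> num do num
step 4: stack=$ do num do num  input=num do num do $  — match num
step 5: stack=$ do num do  input=do num do $  — match do
step 6: stack=$ do num  input=num do $  — match num
step 7: stack=$ do  input=do $  — match do
Accept reached after 7 steps.

7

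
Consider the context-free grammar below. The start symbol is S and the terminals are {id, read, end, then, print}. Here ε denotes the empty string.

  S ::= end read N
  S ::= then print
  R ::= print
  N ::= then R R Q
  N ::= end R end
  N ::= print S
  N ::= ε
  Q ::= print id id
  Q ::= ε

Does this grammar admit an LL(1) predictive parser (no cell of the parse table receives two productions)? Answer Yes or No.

FIRST(S) = {end, then}
FIRST(R) = {print}
FIRST(N) = {ε, end, print, then}
FIRST(Q) = {ε, print}
FOLLOW(S) = {$}
FOLLOW(R) = {$, end, print}
FOLLOW(N) = {$}
FOLLOW(Q) = {$}
Each cell of M receives at most one production.

Yes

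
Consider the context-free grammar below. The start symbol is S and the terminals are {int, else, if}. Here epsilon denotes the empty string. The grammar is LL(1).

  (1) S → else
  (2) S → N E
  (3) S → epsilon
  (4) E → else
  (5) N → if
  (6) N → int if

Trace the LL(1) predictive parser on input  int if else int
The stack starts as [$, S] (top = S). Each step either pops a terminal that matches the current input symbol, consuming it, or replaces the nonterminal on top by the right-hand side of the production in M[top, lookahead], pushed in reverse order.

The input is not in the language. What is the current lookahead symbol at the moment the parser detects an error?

step 1: stack=$ S  input=int if else int $  — expand S → N E
step 2: stack=$ E N  input=int if else int $  — expand N → int if
step 3: stack=$ E if int  input=int if else int $  — match int
step 4: stack=$ E if  input=if else int $  — match if
step 5: stack=$ E  input=else int $  — expand E → else
step 6: stack=$ else  input=else int $  — match else
step 7: stack=$  input=int $  — error: stack empty but input remains

int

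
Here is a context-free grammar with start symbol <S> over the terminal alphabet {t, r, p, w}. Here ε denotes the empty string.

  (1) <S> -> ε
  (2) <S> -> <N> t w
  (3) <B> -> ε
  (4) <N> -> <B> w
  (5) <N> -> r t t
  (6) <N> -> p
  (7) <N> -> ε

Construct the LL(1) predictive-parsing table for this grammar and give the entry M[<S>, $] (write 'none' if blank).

FIRST(<B>): from <B>->ε we get {ε}. So FIRST(<B>) = {ε}.
FIRST(<N>): from <N>-><B> w we get {w}; from <N>->r t t we get {r}; from <N>->p we get {p}; from <N>->ε we get {ε}. So FIRST(<N>) = {ε, p, r, w}.
FIRST(<S>): from <S>->ε we get {ε}; from <S>-><N> t w we get {p, r, t, w}. So FIRST(<S>) = {ε, p, r, t, w}.
FOLLOW(<S>) includes $ since <S> is the start symbol.
FOLLOW(<S>): <S> appears on no right-hand side. Thus FOLLOW(<S>) = {$}.
For <S> -> ε: FIRST(ε) = {ε}, so it goes in M[<S>, t] for t ∈ {}; since ε ∈ FIRST, also for every t ∈ FOLLOW(<S>) = {$}.
For <S> -> <N> t w: FIRST(<N> t w) = {p, r, t, w}, so it goes in M[<S>, t] for t ∈ {p, r, t, w}.

<S> -> ε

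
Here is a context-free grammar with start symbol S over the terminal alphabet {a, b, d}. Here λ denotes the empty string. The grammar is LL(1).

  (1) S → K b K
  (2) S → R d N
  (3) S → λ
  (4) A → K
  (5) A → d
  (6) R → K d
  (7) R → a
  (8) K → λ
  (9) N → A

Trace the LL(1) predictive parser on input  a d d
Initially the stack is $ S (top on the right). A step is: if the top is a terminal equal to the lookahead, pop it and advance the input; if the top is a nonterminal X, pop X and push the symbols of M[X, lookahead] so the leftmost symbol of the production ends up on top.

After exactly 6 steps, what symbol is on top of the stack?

     Stack    Input    Action
  1  $ S      a d d $  expand S → R d N
  2  $ N d R  a d d $  expand R → a
  3  $ N d a  a d d $  match a
  4  $ N d    d d $    match d
  5  $ N      d $      expand N → A
  6  $ A      d $      expand A → d
Stack after step 6: $ d (top = d).

d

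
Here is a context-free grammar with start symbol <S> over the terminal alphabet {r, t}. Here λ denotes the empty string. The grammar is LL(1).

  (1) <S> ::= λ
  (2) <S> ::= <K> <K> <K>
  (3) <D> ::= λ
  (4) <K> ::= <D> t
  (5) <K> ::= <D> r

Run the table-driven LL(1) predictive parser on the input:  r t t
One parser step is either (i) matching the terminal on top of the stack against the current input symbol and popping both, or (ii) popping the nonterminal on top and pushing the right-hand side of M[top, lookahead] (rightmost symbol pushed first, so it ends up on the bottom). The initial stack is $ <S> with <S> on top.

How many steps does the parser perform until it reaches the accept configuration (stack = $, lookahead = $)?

10

step 1: stack=$ <S>  input=r t t $  — expand <S> ::= <K> <K> <K>
step 2: stack=$ <K> <K> <K>  input=r t t $  — expand <K> ::= <D> r
step 3: stack=$ <K> <K> r <D>  input=r t t $  — expand <D> ::= λ
step 4: stack=$ <K> <K> r  input=r t t $  — match r
step 5: stack=$ <K> <K>  input=t t $  — expand <K> ::= <D> t
step 6: stack=$ <K> t <D>  input=t t $  — expand <D> ::= λ
step 7: stack=$ <K> t  input=t t $  — match t
step 8: stack=$ <K>  input=t $  — expand <K> ::= <D> t
step 9: stack=$ t <D>  input=t $  — expand <D> ::= λ
step 10: stack=$ t  input=t $  — match t
Accept reached after 10 steps.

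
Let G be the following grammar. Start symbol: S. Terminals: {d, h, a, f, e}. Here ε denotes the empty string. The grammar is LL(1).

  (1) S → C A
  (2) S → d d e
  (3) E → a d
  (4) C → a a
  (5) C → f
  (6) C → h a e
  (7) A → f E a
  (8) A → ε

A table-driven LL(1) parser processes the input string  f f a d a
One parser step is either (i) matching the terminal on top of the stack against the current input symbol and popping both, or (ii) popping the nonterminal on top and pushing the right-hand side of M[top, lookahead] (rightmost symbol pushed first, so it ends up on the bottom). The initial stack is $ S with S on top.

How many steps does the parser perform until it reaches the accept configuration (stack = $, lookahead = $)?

     Stack    Input        Action
  1  $ S      f f a d a $  expand S → C A
  2  $ A C    f f a d a $  expand C → f
  3  $ A f    f f a d a $  match f
  4  $ A      f a d a $    expand A → f E a
  5  $ a E f  f a d a $    match f
  6  $ a E    a d a $      expand E → a d
  7  $ a d a  a d a $      match a
  8  $ a d    d a $        match d
  9  $ a      a $          match a
Accept reached after 9 steps.

9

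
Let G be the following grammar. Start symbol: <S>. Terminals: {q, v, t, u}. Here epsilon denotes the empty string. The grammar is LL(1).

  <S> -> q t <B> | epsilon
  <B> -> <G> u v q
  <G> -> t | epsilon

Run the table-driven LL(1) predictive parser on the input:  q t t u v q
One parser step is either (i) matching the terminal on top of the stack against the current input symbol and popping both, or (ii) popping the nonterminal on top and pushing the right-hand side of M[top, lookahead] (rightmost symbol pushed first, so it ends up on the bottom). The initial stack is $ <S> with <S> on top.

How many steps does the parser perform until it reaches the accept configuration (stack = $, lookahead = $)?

step 1: stack=$ <S>  input=q t t u v q $  — expand <S> -> q t <B>
step 2: stack=$ <B> t q  input=q t t u v q $  — match q
step 3: stack=$ <B> t  input=t t u v q $  — match t
step 4: stack=$ <B>  input=t u v q $  — expand <B> -> <G> u v q
step 5: stack=$ q v u <G>  input=t u v q $  — expand <G> -> t
step 6: stack=$ q v u t  input=t u v q $  — match t
step 7: stack=$ q v u  input=u v q $  — match u
step 8: stack=$ q v  input=v q $  — match v
step 9: stack=$ q  input=q $  — match q
Accept reached after 9 steps.

9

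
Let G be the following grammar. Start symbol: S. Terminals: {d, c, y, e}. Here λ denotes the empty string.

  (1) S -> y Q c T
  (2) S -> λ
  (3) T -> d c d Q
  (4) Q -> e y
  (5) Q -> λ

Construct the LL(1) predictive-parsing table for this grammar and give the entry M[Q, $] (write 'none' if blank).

FIRST(S): from S->y Q c T we get {y}; from S->λ we get {λ}. So FIRST(S) = {λ, y}.
FIRST(T): from T->d c d Q we get {d}. So FIRST(T) = {d}.
FIRST(Q): from Q->e y we get {e}; from Q->λ we get {λ}. So FIRST(Q) = {λ, e}.
FOLLOW(S) includes $ since S is the start symbol.
FOLLOW(T): in S->y Q c T, the suffix after T is empty, so FOLLOW(T) ⊇ FOLLOW(S) = {$}. Thus FOLLOW(T) = {$}.
FOLLOW(Q): in S->y Q c T, Q is followed by c T with FIRST {c}; in T->d c d Q, the suffix after Q is empty, so FOLLOW(Q) ⊇ FOLLOW(T) = {$}. Thus FOLLOW(Q) = {$, c}.
For Q -> e y: FIRST(e y) = {e}, so it goes in M[Q, t] for t ∈ {e}.
For Q -> λ: FIRST(λ) = {λ}, so it goes in M[Q, t] for t ∈ {}; since λ ∈ FIRST, also for every t ∈ FOLLOW(Q) = {$, c}.

Q -> λ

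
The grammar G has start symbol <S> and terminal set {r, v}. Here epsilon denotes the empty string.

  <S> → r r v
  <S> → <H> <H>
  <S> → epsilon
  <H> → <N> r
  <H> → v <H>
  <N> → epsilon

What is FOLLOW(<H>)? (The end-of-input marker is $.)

{$, r, v}

FIRST(<N>): from <N>→epsilon we get {epsilon}. So FIRST(<N>) = {epsilon}.
FIRST(<H>): from <H>→<N> r we get {r}; from <H>→v <H> we get {v}. So FIRST(<H>) = {r, v}.
FIRST(<S>): from <S>→r r v we get {r}; from <S>→<H> <H> we get {r, v}; from <S>→epsilon we get {epsilon}. So FIRST(<S>) = {epsilon, r, v}.
FOLLOW(<S>) includes $ since <S> is the start symbol.
FOLLOW(<S>): <S> appears on no right-hand side. Thus FOLLOW(<S>) = {$}.
FOLLOW(<H>): in <S>→<H> <H> (occurrence 1), <H> is followed by <H> with FIRST {r, v}; in <S>→<H> <H> (occurrence 2), the suffix after <H> is empty, so FOLLOW(<H>) ⊇ FOLLOW(<S>) = {$}; in <H>→v <H>, the suffix after <H> is empty (adds nothing new). Thus FOLLOW(<H>) = {$, r, v}.
FOLLOW(<N>): in <H>→<N> r, <N> is followed by r with FIRST {r}. Thus FOLLOW(<N>) = {r}.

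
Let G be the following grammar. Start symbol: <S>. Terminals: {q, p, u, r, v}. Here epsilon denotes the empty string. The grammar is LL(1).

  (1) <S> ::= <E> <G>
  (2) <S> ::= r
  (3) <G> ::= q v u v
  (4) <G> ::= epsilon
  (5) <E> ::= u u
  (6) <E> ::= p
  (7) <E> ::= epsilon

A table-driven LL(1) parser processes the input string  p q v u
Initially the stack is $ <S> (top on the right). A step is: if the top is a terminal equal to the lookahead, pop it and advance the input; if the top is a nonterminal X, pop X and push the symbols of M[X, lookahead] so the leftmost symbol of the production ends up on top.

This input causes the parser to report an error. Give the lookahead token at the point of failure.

$

step 1: stack=$ <S>  input=p q v u $  — expand <S> ::= <E> <G>
step 2: stack=$ <G> <E>  input=p q v u $  — expand <E> ::= p
step 3: stack=$ <G> p  input=p q v u $  — match p
step 4: stack=$ <G>  input=q v u $  — expand <G> ::= q v u v
step 5: stack=$ v u v q  input=q v u $  — match q
step 6: stack=$ v u v  input=v u $  — match v
step 7: stack=$ v u  input=u $  — match u
step 8: stack=$ v  input=$  — error: top is terminal v but lookahead is $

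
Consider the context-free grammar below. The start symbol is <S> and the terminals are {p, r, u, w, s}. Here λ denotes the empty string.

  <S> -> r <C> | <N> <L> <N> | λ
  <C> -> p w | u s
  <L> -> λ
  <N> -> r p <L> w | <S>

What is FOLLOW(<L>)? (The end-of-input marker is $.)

FIRST(<C>): from <C>->p w we get {p}; from <C>->u s we get {u}. So FIRST(<C>) = {p, u}.
FIRST(<L>): from <L>->λ we get {λ}. So FIRST(<L>) = {λ}.
FIRST(<S>): from <S>->r <C> we get {r}; from <S>-><N> <L> <N> we get {λ, r}; from <S>->λ we get {λ}. So FIRST(<S>) = {λ, r}.
FIRST(<N>): from <N>->r p <L> w we get {r}; from <N>-><S> we get {λ, r}. So FIRST(<N>) = {λ, r}.
FOLLOW(<S>) includes $ since <S> is the start symbol.
FOLLOW(<S>): in <N>-><S>, the suffix after <S> is empty, so FOLLOW(<S>) ⊇ FOLLOW(<N>) = {$, r}. Thus FOLLOW(<S>) = {$, r}.
FOLLOW(<C>): in <S>->r <C>, the suffix after <C> is empty, so FOLLOW(<C>) ⊇ FOLLOW(<S>) = {$, r}. Thus FOLLOW(<C>) = {$, r}.
FOLLOW(<L>): in <S>-><N> <L> <N>, <L> is followed by <N> with FIRST {λ, r}; in <S>-><N> <L> <N>, the suffix after <L> is nullable, so FOLLOW(<L>) ⊇ FOLLOW(<S>) = {$, r}; in <N>->r p <L> w, <L> is followed by w with FIRST {w}. Thus FOLLOW(<L>) = {$, r, w}.
FOLLOW(<N>): in <S>-><N> <L> <N> (occurrence 1), <N> is followed by <L> <N> with FIRST {λ, r}; in <S>-><N> <L> <N> (occurrence 1), the suffix after <N> is nullable, so FOLLOW(<N>) ⊇ FOLLOW(<S>) = {$, r}; in <S>-><N> <L> <N> (occurrence 2), the suffix after <N> is empty, so FOLLOW(<N>) ⊇ FOLLOW(<S>) = {$, r}. Thus FOLLOW(<N>) = {$, r}.

{$, r, w}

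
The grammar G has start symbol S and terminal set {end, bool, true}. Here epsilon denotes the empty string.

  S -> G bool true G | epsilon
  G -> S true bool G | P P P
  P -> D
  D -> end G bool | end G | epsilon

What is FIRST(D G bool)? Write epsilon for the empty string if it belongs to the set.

FIRST(D) = {epsilon, end}
FIRST(P) = {epsilon, end}  (via D)
FIRST(S) = {epsilon, bool, end, true}  (via G bool true G)
FIRST(G) = {epsilon, bool, end, true}  (via S true bool G, P P P)
FIRST(D G bool): take FIRST of each symbol in turn, carrying on past any symbol whose FIRST contains epsilon; result {bool, end, true}.

{bool, end, true}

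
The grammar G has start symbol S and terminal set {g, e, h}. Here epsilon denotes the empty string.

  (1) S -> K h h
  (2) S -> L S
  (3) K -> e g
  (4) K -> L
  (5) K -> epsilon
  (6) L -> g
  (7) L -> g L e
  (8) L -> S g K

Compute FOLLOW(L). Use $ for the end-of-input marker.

{e, g, h}

FIRST(S) = {e, g, h}  (via K h h, L S)
FIRST(L) = {e, g, h}  (via S g K)
FIRST(K) = {epsilon, e, g, h}  (via L)
FOLLOW(S) includes $ since S is the start symbol.
FOLLOW(S): in S->L S, the suffix after S is empty (adds nothing new); in L->S g K, S is followed by g K with FIRST {g}. Thus FOLLOW(S) = {$, g}.
FOLLOW(K): in S->K h h, K is followed by h h with FIRST {h}; in L->S g K, the suffix after K is empty, so FOLLOW(K) ⊇ FOLLOW(L) = {e, g, h}. Thus FOLLOW(K) = {e, g, h}.
FOLLOW(L): in S->L S, L is followed by S with FIRST {e, g, h}; in K->L, the suffix after L is empty, so FOLLOW(L) ⊇ FOLLOW(K) = {e, g, h}; in L->g L e, L is followed by e with FIRST {e}. Thus FOLLOW(L) = {e, g, h}.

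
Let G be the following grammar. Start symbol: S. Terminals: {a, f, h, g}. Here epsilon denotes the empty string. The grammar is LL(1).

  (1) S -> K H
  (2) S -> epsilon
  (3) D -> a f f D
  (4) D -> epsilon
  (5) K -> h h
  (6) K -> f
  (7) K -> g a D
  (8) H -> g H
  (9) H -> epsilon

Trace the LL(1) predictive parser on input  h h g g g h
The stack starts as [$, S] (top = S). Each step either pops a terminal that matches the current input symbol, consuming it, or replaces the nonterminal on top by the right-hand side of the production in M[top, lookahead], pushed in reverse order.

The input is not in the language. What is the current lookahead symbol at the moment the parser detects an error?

step 1: stack=$ S  input=h h g g g h $  — expand S -> K H
step 2: stack=$ H K  input=h h g g g h $  — expand K -> h h
step 3: stack=$ H h h  input=h h g g g h $  — match h
step 4: stack=$ H h  input=h g g g h $  — match h
step 5: stack=$ H  input=g g g h $  — expand H -> g H
step 6: stack=$ H g  input=g g g h $  — match g
step 7: stack=$ H  input=g g h $  — expand H -> g H
step 8: stack=$ H g  input=g g h $  — match g
step 9: stack=$ H  input=g h $  — expand H -> g H
step 10: stack=$ H g  input=g h $  — match g
step 11: stack=$ H  input=h $  — error: M[H, h] is empty

h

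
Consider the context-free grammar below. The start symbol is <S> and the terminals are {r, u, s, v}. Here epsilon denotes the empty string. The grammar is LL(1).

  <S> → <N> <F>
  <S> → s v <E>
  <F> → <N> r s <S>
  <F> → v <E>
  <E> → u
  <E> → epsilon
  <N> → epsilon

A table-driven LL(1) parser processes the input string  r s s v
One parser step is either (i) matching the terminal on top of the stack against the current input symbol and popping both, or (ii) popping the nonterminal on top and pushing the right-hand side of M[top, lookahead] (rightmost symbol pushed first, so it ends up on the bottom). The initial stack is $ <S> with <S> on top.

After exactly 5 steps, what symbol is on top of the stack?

s

     Stack          Input      Action
  1  $ <S>          r s s v $  expand <S> → <N> <F>
  2  $ <F> <N>      r s s v $  expand <N> → epsilon
  3  $ <F>          r s s v $  expand <F> → <N> r s <S>
  4  $ <S> s r <N>  r s s v $  expand <N> → epsilon
  5  $ <S> s r      r s s v $  match r
Stack after step 5: $ <S> s (top = s).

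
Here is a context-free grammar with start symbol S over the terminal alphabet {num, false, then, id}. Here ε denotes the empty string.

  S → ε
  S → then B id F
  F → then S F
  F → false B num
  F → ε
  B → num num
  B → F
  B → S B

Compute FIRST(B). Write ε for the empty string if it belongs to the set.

FIRST(S): from S→ε we get {ε}; from S→then B id F we get {then}. So FIRST(S) = {ε, then}.
FIRST(F): from F→then S F we get {then}; from F→false B num we get {false}; from F→ε we get {ε}. So FIRST(F) = {ε, false, then}.
FIRST(B): from B→num num we get {num}; from B→F we get {ε, false, then}; from B→S B we get {ε, false, num, then}. So FIRST(B) = {ε, false, num, then}.

{ε, false, num, then}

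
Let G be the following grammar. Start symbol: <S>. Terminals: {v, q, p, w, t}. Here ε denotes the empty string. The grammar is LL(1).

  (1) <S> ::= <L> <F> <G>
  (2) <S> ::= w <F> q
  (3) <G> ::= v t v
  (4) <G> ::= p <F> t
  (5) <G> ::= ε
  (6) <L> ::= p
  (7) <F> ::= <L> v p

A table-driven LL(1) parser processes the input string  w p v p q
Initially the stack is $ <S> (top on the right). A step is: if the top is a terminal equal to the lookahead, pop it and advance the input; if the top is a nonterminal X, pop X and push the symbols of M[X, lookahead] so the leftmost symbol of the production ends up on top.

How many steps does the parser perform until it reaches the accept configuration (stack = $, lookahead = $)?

8

     Stack        Input        Action
  1  $ <S>        w p v p q $  expand <S> ::= w <F> q
  2  $ q <F> w    w p v p q $  match w
  3  $ q <F>      p v p q $    expand <F> ::= <L> v p
  4  $ q p v <L>  p v p q $    expand <L> ::= p
  5  $ q p v p    p v p q $    match p
  6  $ q p v      v p q $      match v
  7  $ q p        p q $        match p
  8  $ q          q $          match q
Accept reached after 8 steps.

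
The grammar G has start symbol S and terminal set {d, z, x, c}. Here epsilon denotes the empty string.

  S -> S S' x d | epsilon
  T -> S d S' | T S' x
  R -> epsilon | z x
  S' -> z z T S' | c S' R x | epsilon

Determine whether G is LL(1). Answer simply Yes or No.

No

FIRST(S) = {epsilon, c, x, z}
FIRST(T) = {c, d, x, z}
FIRST(R) = {epsilon, z}
FIRST(S') = {epsilon, c, z}
FOLLOW(S) = {$, c, d, x, z}
FOLLOW(T) = {c, x, z}
FOLLOW(R) = {x}
FOLLOW(S') = {c, x, z}
Cell M[S, c] receives both S -> S S' x d and S -> epsilon — the grammar is not LL(1).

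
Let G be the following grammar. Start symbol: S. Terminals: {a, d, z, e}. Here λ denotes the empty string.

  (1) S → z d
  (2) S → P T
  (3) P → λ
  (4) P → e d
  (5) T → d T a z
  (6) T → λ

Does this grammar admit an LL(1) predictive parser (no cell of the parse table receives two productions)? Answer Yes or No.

Yes

FIRST(S) = {λ, d, e, z}
FIRST(P) = {λ, e}
FIRST(T) = {λ, d}
FOLLOW(S) = {$}
FOLLOW(P) = {$, d}
FOLLOW(T) = {$, a}
Each cell of M receives at most one production.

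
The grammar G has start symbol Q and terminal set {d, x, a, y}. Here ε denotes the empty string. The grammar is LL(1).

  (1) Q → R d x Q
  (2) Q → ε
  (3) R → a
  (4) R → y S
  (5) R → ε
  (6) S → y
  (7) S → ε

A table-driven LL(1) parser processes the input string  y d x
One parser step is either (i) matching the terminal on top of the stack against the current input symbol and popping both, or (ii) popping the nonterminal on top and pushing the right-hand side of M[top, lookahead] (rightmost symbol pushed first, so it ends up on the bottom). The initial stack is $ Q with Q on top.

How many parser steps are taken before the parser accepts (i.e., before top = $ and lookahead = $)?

7

     Stack        Input    Action
  1  $ Q          y d x $  expand Q → R d x Q
  2  $ Q x d R    y d x $  expand R → y S
  3  $ Q x d S y  y d x $  match y
  4  $ Q x d S    d x $    expand S → ε
  5  $ Q x d      d x $    match d
  6  $ Q x        x $      match x
  7  $ Q          $        expand Q → ε
Accept reached after 7 steps.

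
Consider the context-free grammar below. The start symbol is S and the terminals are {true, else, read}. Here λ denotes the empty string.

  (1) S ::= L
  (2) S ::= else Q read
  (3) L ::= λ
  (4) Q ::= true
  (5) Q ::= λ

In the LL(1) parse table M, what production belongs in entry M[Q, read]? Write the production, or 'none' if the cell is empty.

FIRST(L) = {λ}
FIRST(Q) = {λ, true}
FIRST(S) = {λ, else}  (via L)
FOLLOW(S) includes $ since S is the start symbol.
FOLLOW(Q): in S::=else Q read, Q is followed by read with FIRST {read}. Thus FOLLOW(Q) = {read}.
For Q ::= true: FIRST(true) = {true}, so it goes in M[Q, t] for t ∈ {true}.
For Q ::= λ: FIRST(λ) = {λ}, so it goes in M[Q, t] for t ∈ {}; since λ ∈ FIRST, also for every t ∈ FOLLOW(Q) = {read}.

Q ::= λ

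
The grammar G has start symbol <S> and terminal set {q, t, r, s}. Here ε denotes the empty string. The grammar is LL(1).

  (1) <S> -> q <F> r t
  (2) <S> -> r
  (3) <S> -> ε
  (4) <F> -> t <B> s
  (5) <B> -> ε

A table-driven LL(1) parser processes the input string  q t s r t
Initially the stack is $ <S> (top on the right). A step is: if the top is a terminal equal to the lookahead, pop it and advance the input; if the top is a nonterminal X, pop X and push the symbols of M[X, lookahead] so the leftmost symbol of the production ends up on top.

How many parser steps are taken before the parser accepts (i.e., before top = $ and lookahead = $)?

     Stack          Input        Action
  1  $ <S>          q t s r t $  expand <S> -> q <F> r t
  2  $ t r <F> q    q t s r t $  match q
  3  $ t r <F>      t s r t $    expand <F> -> t <B> s
  4  $ t r s <B> t  t s r t $    match t
  5  $ t r s <B>    s r t $      expand <B> -> ε
  6  $ t r s        s r t $      match s
  7  $ t r          r t $        match r
  8  $ t            t $          match t
Accept reached after 8 steps.

8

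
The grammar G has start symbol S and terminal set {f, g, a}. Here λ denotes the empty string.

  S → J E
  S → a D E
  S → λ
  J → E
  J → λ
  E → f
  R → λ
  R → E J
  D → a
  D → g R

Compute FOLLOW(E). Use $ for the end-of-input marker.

FIRST(E): from E→f we get {f}. So FIRST(E) = {f}.
FIRST(D): from D→a we get {a}; from D→g R we get {g}. So FIRST(D) = {a, g}.
FIRST(J): from J→E we get {f}; from J→λ we get {λ}. So FIRST(J) = {λ, f}.
FIRST(R): from R→λ we get {λ}; from R→E J we get {f}. So FIRST(R) = {λ, f}.
FIRST(S): from S→J E we get {f}; from S→a D E we get {a}; from S→λ we get {λ}. So FIRST(S) = {λ, a, f}.
FOLLOW(S) includes $ since S is the start symbol.
FOLLOW(S): S appears on no right-hand side. Thus FOLLOW(S) = {$}.
FOLLOW(D): in S→a D E, D is followed by E with FIRST {f}. Thus FOLLOW(D) = {f}.
FOLLOW(R): in D→g R, the suffix after R is empty, so FOLLOW(R) ⊇ FOLLOW(D) = {f}. Thus FOLLOW(R) = {f}.
FOLLOW(J): in S→J E, J is followed by E with FIRST {f}; in R→E J, the suffix after J is empty, so FOLLOW(J) ⊇ FOLLOW(R) = {f}. Thus FOLLOW(J) = {f}.
FOLLOW(E): in S→J E, the suffix after E is empty, so FOLLOW(E) ⊇ FOLLOW(S) = {$}; in S→a D E, the suffix after E is empty, so FOLLOW(E) ⊇ FOLLOW(S) = {$}; in J→E, the suffix after E is empty, so FOLLOW(E) ⊇ FOLLOW(J) = {f}; in R→E J, E is followed by J with FIRST {λ, f}; in R→E J, the suffix after E is nullable, so FOLLOW(E) ⊇ FOLLOW(R) = {f}. Thus FOLLOW(E) = {$, f}.

{$, f}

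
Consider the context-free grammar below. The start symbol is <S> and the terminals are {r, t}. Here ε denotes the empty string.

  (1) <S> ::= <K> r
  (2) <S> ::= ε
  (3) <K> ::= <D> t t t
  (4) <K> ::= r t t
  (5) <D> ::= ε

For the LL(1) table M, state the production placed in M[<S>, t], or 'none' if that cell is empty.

<S> ::= <K> r

FIRST(<D>): from <D>::=ε we get {ε}. So FIRST(<D>) = {ε}.
FIRST(<K>): from <K>::=<D> t t t we get {t}; from <K>::=r t t we get {r}. So FIRST(<K>) = {r, t}.
FIRST(<S>): from <S>::=<K> r we get {r, t}; from <S>::=ε we get {ε}. So FIRST(<S>) = {ε, r, t}.
FOLLOW(<S>) includes $ since <S> is the start symbol.
FOLLOW(<S>): <S> appears on no right-hand side. Thus FOLLOW(<S>) = {$}.
For <S> ::= <K> r: FIRST(<K> r) = {r, t}, so it goes in M[<S>, t] for t ∈ {r, t}.
For <S> ::= ε: FIRST(ε) = {ε}, so it goes in M[<S>, t] for t ∈ {}; since ε ∈ FIRST, also for every t ∈ FOLLOW(<S>) = {$}.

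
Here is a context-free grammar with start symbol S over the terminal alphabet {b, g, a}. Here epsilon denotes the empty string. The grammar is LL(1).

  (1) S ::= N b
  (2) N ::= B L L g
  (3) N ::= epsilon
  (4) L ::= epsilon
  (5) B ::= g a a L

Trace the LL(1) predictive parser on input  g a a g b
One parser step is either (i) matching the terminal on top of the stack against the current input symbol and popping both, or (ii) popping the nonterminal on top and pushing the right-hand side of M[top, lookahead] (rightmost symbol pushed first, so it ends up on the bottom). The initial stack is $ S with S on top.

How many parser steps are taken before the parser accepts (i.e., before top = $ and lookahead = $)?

11

step 1: stack=$ S  input=g a a g b $  — expand S ::= N b
step 2: stack=$ b N  input=g a a g b $  — expand N ::= B L L g
step 3: stack=$ b g L L B  input=g a a g b $  — expand B ::= g a a L
step 4: stack=$ b g L L L a a g  input=g a a g b $  — match g
step 5: stack=$ b g L L L a a  input=a a g b $  — match a
step 6: stack=$ b g L L L a  input=a g b $  — match a
step 7: stack=$ b g L L L  input=g b $  — expand L ::= epsilon
step 8: stack=$ b g L L  input=g b $  — expand L ::= epsilon
step 9: stack=$ b g L  input=g b $  — expand L ::= epsilon
step 10: stack=$ b g  input=g b $  — match g
step 11: stack=$ b  input=b $  — match b
Accept reached after 11 steps.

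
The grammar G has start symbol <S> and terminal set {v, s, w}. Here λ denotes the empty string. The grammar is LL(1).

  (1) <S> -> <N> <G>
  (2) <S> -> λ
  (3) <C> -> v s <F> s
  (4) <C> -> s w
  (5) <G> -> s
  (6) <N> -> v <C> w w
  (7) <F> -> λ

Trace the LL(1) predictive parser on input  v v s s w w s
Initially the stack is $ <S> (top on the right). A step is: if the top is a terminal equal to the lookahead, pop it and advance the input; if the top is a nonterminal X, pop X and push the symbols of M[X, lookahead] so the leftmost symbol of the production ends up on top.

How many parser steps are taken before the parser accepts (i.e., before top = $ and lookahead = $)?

      Stack                Input            Action
   1  $ <S>                v v s s w w s $  expand <S> -> <N> <G>
   2  $ <G> <N>            v v s s w w s $  expand <N> -> v <C> w w
   3  $ <G> w w <C> v      v v s s w w s $  match v
   4  $ <G> w w <C>        v s s w w s $    expand <C> -> v s <F> s
   5  $ <G> w w s <F> s v  v s s w w s $    match v
   6  $ <G> w w s <F> s    s s w w s $      match s
   7  $ <G> w w s <F>      s w w s $        expand <F> -> λ
   8  $ <G> w w s          s w w s $        match s
   9  $ <G> w w            w w s $          match w
  10  $ <G> w              w s $            match w
  11  $ <G>                s $              expand <G> -> s
  12  $ s                  s $              match s
Accept reached after 12 steps.

12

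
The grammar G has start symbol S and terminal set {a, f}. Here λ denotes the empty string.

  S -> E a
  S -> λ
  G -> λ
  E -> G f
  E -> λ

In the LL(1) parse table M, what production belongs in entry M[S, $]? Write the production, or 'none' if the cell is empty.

FIRST(G): from G->λ we get {λ}. So FIRST(G) = {λ}.
FIRST(E): from E->G f we get {f}; from E->λ we get {λ}. So FIRST(E) = {λ, f}.
FIRST(S): from S->E a we get {a, f}; from S->λ we get {λ}. So FIRST(S) = {λ, a, f}.
FOLLOW(S) includes $ since S is the start symbol.
FOLLOW(S): S appears on no right-hand side. Thus FOLLOW(S) = {$}.
For S -> E a: FIRST(E a) = {a, f}, so it goes in M[S, t] for t ∈ {a, f}.
For S -> λ: FIRST(λ) = {λ}, so it goes in M[S, t] for t ∈ {}; since λ ∈ FIRST, also for every t ∈ FOLLOW(S) = {$}.

S -> λ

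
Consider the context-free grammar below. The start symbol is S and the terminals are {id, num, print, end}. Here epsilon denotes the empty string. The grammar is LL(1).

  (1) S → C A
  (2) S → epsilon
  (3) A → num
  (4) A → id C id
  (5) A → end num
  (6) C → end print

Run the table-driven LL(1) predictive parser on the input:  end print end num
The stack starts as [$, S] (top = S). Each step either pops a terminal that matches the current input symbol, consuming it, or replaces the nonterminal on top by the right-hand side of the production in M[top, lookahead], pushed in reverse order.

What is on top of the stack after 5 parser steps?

step 1: stack=$ S  input=end print end num $  — expand S → C A
step 2: stack=$ A C  input=end print end num $  — expand C → end print
step 3: stack=$ A print end  input=end print end num $  — match end
step 4: stack=$ A print  input=print end num $  — match print
step 5: stack=$ A  input=end num $  — expand A → end num
Stack after step 5: $ num end (top = end).

end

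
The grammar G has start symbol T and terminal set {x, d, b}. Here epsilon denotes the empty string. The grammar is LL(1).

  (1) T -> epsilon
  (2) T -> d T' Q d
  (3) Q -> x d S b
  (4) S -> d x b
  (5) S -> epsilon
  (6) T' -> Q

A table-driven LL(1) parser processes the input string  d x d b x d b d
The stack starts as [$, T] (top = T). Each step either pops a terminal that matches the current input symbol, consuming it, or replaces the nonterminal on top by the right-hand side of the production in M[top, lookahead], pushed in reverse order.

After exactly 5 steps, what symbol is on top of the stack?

step 1: stack=$ T  input=d x d b x d b d $  — expand T -> d T' Q d
step 2: stack=$ d Q T' d  input=d x d b x d b d $  — match d
step 3: stack=$ d Q T'  input=x d b x d b d $  — expand T' -> Q
step 4: stack=$ d Q Q  input=x d b x d b d $  — expand Q -> x d S b
step 5: stack=$ d Q b S d x  input=x d b x d b d $  — match x
Stack after step 5: $ d Q b S d (top = d).

d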